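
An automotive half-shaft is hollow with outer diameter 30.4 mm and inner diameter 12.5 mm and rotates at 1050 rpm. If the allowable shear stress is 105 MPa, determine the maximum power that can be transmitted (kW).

J = π(d_o⁴ − d_i⁴)/32 = π(0.0304⁴ − 0.0125⁴)/32 = 8.145×10^-8 m⁴.
T_max = τ_allow·J/r = 1.05×10^8 × 8.145×10^-8 / 0.0152 = 562.7 N·m.
ω = 2π·1050/60 = 110.0 rad/s, so P_max = T_max·ω = 6.187×10^4 W.

61.9 kW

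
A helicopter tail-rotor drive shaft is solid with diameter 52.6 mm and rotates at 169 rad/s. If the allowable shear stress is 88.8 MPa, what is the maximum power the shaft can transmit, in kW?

429 kW

J = πd⁴/32 = π(0.0526)⁴/32 = 7.515×10^-7 m⁴.
T_max = τ_allow·J/r = 8.88×10^7 × 7.515×10^-7 / 0.0263 = 2537 N·m.
ω = 169 rad/s, so P_max = T_max·ω = 4.288×10^5 W.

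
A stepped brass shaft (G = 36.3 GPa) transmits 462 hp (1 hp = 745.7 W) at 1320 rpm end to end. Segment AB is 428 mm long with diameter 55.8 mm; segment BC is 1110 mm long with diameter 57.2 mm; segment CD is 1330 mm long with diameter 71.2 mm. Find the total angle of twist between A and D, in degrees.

8.00°

ω = 2π·1320/60 = 138.2 rad/s, so T = P/ω = 462×745.7 / 138.2 = 2492 N·m.
J_AB = π(0.0558)⁴/32 = 9.52×10^-7 m⁴; J_BC = π(0.0572)⁴/32 = 1.05×10^-6 m⁴; J_CD = π(0.0712)⁴/32 = 2.52×10^-6 m⁴.
θ = (T/G)·Σ L_i/J_i = (2492/36.3×10⁹)·(0.428/9.52×10^-7 + 1.11/1.05×10^-6 + 1.33/2.52×10^-6) = 0.1396 rad.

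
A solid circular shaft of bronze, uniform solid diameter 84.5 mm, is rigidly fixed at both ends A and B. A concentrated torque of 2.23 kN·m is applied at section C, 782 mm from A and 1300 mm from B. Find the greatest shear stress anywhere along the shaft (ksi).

With uniform GJ and both ends fixed, compatibility θ_AC = θ_CB gives T_A·a = T_B·b, together with T_A + T_B = T₀.
T_A = T₀·b/(a+b) = 2230·1300/2082 = 1392 N·m; T_B = 837.6 N·m.
τ in each portion: τ_AC = 1.18×10^7 Pa, τ_CB = 7.07×10^6 Pa; maximum is in AC.
τ_max = T_AC·r/J = 1392·0.0423/5.01×10^-6 = 1.175×10^7 Pa.

1.70 ksi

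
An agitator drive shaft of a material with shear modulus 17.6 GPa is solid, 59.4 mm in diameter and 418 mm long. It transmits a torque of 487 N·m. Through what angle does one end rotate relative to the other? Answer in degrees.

0.542°

J = πd⁴/32 = π(0.0594)⁴/32 = 1.222×10^-6 m⁴.
θ = T·L/(G·J) = 487.0 × 0.418 / (17.6×10⁹ × 1.222×10^-6) = 9.463×10^-3 rad.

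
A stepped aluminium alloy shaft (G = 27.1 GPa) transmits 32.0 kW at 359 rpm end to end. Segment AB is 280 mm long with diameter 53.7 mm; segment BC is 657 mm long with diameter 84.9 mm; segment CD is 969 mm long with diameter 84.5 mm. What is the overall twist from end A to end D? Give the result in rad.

0.0209 rad

ω = 2π·359/60 = 37.59 rad/s, so T = P/ω = 32.0×10³ / 37.59 = 851.2 N·m.
J_AB = π(0.0537)⁴/32 = 8.16×10^-7 m⁴; J_BC = π(0.0849)⁴/32 = 5.10×10^-6 m⁴; J_CD = π(0.0845)⁴/32 = 5.01×10^-6 m⁴.
θ = (T/G)·Σ L_i/J_i = (851.2/27.1×10⁹)·(0.280/8.16×10^-7 + 0.657/5.10×10^-6 + 0.969/5.01×10^-6) = 0.02090 rad.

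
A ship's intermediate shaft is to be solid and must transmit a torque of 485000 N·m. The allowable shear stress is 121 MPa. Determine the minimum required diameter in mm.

For a solid shaft τ_max = 16T/(πd³), so d = (16T/(π τ_allow))^(1/3) = (16·485000/(π·1.21×10^8))^(1/3) = 0.2733 m.

273 mm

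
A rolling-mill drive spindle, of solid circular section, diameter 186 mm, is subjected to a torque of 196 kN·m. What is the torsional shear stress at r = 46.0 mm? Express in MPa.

J = πd⁴/32 = π(0.186)⁴/32 = 1.175×10^-4 m⁴.
Shear stress varies linearly with radius: τ = T·r/J = 196000 × 0.0460 / 1.175×10^-4 = 7.673×10^7 Pa.

76.7 MPa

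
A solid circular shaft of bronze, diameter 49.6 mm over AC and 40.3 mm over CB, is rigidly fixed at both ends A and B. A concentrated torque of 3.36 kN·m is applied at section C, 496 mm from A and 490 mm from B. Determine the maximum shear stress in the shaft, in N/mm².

97.3 N/mm²

Compatibility: T_A·a/J_AC = T_B·b/J_CB with T_A + T_B = T₀.
J_AC = 5.94×10^-7 m⁴, J_CB = 2.59×10^-7 m⁴, so T_A = T₀·(J_AC/a)/((J_AC/a)+(J_CB/b)) = 2331 N·m, T_B = 1029 N·m.
τ in each portion: τ_AC = 9.73×10^7 Pa, τ_CB = 8.00×10^7 Pa; maximum is in AC.
τ_max = T_AC·r/J = 2331·0.0248/5.94×10^-7 = 9.731×10^7 Pa.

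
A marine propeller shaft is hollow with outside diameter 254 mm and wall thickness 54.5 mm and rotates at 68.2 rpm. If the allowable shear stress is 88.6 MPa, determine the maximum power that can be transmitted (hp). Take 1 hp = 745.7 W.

J = π(d_o⁴ − d_i⁴)/32 = π(0.254⁴ − 0.145⁴)/32 = 3.652×10^-4 m⁴.
T_max = τ_allow·J/r = 8.86×10^7 × 3.652×10^-4 / 0.127 = 254800 N·m.
ω = 2π·68.2/60 = 7.142 rad/s, so P_max = T_max·ω = 1.820×10^6 W.

2440 hp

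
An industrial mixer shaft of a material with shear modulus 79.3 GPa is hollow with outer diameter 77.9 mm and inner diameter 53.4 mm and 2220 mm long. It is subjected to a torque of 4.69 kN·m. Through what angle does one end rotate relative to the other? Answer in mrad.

J = π(d_o⁴ − d_i⁴)/32 = π(0.0779⁴ − 0.0534⁴)/32 = 2.817×10^-6 m⁴.
θ = T·L/(G·J) = 4690 × 2.22 / (79.3×10⁹ × 2.817×10^-6) = 0.04661 rad.

46.6 mrad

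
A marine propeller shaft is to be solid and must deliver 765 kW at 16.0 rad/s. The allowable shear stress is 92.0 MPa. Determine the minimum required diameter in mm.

138 mm

ω = 16.0 rad/s, so T = P/ω = 765×10³ / 16.00 = 47810 N·m.
For a solid shaft τ_max = 16T/(πd³), so d = (16T/(π τ_allow))^(1/3) = (16·47810/(π·9.20×10^7))^(1/3) = 0.1383 m.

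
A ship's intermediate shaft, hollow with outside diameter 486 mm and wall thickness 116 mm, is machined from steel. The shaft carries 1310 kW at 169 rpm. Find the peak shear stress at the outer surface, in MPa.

ω = 2π·169/60 = 17.70 rad/s, so T = P/ω = 1310×10³ / 17.70 = 74020 N·m.
J = π(d_o⁴ − d_i⁴)/32 = π(0.486⁴ − 0.254⁴)/32 = 5.068×10^-3 m⁴.
τ_max = T·r/J = 74020 × 0.243 / 5.068×10^-3 = 3.549×10^6 Pa.

3.55 MPa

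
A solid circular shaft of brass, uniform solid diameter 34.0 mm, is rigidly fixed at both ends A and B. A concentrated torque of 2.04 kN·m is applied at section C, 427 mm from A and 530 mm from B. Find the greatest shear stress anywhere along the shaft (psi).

With uniform GJ and both ends fixed, compatibility θ_AC = θ_CB gives T_A·a = T_B·b, together with T_A + T_B = T₀.
T_A = T₀·b/(a+b) = 2040·530/957.0 = 1130 N·m; T_B = 910.2 N·m.
τ in each portion: τ_AC = 1.46×10^8 Pa, τ_CB = 1.18×10^8 Pa; maximum is in AC.
τ_max = T_AC·r/J = 1130·0.0170/1.31×10^-7 = 1.464×10^8 Pa.

21200 psi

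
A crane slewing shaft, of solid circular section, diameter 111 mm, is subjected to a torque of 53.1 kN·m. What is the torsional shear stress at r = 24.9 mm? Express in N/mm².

88.7 N/mm²

J = πd⁴/32 = π(0.111)⁴/32 = 1.490×10^-5 m⁴.
Shear stress varies linearly with radius: τ = T·r/J = 53100 × 0.0249 / 1.490×10^-5 = 8.872×10^7 Pa.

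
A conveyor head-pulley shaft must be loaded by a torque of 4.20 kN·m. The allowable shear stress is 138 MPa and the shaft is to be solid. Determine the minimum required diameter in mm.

For a solid shaft τ_max = 16T/(πd³), so d = (16T/(π τ_allow))^(1/3) = (16·4200/(π·1.38×10^8))^(1/3) = 0.05372 m.

53.7 mm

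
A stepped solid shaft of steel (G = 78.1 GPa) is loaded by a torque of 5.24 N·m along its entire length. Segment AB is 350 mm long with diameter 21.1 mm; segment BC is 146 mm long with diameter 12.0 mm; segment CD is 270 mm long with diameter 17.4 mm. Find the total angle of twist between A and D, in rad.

J_AB = π(0.0211)⁴/32 = 1.95×10^-8 m⁴; J_BC = π(0.0120)⁴/32 = 2.04×10^-9 m⁴; J_CD = π(0.0174)⁴/32 = 9.00×10^-9 m⁴.
θ = (T/G)·Σ L_i/J_i = (5.240/78.1×10⁹)·(0.350/1.95×10^-8 + 0.146/2.04×10^-9 + 0.270/9.00×10^-9) = 8.032×10^-3 rad.

0.00803 rad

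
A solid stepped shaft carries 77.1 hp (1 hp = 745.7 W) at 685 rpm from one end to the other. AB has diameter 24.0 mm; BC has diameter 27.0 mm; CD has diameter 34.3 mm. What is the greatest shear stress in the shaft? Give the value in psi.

ω = 2π·685/60 = 71.73 rad/s, so T = P/ω = 77.1×745.7 / 71.73 = 801.5 N·m.
Under the same torque, τ_max = 16T/(πd³) is largest where d is smallest — segment AB (d = 24.0 mm).
τ_max = 16·801.5/(π·(0.0240)³) = 2.953×10^8 Pa.

42800 psi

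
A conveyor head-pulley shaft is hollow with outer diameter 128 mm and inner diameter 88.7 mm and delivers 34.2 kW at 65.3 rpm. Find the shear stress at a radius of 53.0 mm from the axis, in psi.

1900 psi

ω = 2π·65.3/60 = 6.838 rad/s, so T = P/ω = 34.2×10³ / 6.838 = 5001 N·m.
J = π(d_o⁴ − d_i⁴)/32 = π(0.128⁴ − 0.0887⁴)/32 = 2.028×10^-5 m⁴.
Shear stress varies linearly with radius: τ = T·r/J = 5001 × 0.0530 / 2.028×10^-5 = 1.307×10^7 Pa.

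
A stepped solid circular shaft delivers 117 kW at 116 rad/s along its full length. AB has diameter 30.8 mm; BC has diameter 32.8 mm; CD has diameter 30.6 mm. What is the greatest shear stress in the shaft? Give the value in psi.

ω = 116 rad/s, so T = P/ω = 117×10³ / 116.0 = 1009 N·m.
Under the same torque, τ_max = 16T/(πd³) is largest where d is smallest — segment CD (d = 30.6 mm).
τ_max = 16·1009/(π·(0.0306)³) = 1.793×10^8 Pa.

26000 psi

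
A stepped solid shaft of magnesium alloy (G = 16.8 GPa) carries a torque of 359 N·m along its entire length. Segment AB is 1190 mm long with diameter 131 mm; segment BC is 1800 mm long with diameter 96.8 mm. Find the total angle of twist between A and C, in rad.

J_AB = π(0.131)⁴/32 = 2.89×10^-5 m⁴; J_BC = π(0.0968)⁴/32 = 8.62×10^-6 m⁴.
θ = (T/G)·Σ L_i/J_i = (359.0/16.8×10⁹)·(1.19/2.89×10^-5 + 1.80/8.62×10^-6) = 5.342×10^-3 rad.

0.00534 rad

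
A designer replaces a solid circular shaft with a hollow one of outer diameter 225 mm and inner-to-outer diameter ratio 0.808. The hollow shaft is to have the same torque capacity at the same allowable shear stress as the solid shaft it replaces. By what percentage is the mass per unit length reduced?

49.7 %

Equal τ_max and T ⇒ the solid shaft needs d_s³ = d_o³(1−k⁴), so d_s = 225·(1−0.808⁴)^(1/3) = 187.0 mm.
Area ratio A_h/A_s = d_o²(1−k²)/d_s² = (1−k²)/(1−k⁴)^(2/3) = 0.5027.
Mass saving = 1 − 0.5027 = 49.7 %.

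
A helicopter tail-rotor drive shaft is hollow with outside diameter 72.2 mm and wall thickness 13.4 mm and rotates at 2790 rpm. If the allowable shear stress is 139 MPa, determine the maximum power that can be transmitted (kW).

J = π(d_o⁴ − d_i⁴)/32 = π(0.0722⁴ − 0.0454⁴)/32 = 2.251×10^-6 m⁴.
T_max = τ_allow·J/r = 1.39×10^8 × 2.251×10^-6 / 0.0361 = 8666 N·m.
ω = 2π·2790/60 = 292.2 rad/s, so P_max = T_max·ω = 2.532×10^6 W.

2530 kW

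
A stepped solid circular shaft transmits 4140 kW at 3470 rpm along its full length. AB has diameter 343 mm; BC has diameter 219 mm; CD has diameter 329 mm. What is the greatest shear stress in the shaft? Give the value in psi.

ω = 2π·3470/60 = 363.4 rad/s, so T = P/ω = 4140×10³ / 363.4 = 11390 N·m.
Under the same torque, τ_max = 16T/(πd³) is largest where d is smallest — segment BC (d = 219 mm).
τ_max = 16·11390/(π·(0.219)³) = 5.524×10^6 Pa.

801 psi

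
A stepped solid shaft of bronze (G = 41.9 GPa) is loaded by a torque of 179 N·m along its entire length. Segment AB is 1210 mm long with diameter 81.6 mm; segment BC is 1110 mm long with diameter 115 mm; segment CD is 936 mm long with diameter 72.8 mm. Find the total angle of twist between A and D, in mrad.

J_AB = π(0.0816)⁴/32 = 4.35×10^-6 m⁴; J_BC = π(0.115)⁴/32 = 1.72×10^-5 m⁴; J_CD = π(0.0728)⁴/32 = 2.76×10^-6 m⁴.
θ = (T/G)·Σ L_i/J_i = (179.0/41.9×10⁹)·(1.21/4.35×10^-6 + 1.11/1.72×10^-5 + 0.936/2.76×10^-6) = 2.914×10^-3 rad.

2.91 mrad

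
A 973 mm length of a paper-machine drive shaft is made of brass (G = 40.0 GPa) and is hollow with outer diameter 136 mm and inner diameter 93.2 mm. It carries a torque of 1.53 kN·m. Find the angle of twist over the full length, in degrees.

0.0815°

J = π(d_o⁴ − d_i⁴)/32 = π(0.136⁴ − 0.0932⁴)/32 = 2.618×10^-5 m⁴.
θ = T·L/(G·J) = 1530 × 0.973 / (40.0×10⁹ × 2.618×10^-5) = 1.422×10^-3 rad.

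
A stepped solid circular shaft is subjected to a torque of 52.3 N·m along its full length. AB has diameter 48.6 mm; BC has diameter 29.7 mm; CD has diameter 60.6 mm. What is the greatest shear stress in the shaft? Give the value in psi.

1470 psi

Under the same torque, τ_max = 16T/(πd³) is largest where d is smallest — segment BC (d = 29.7 mm).
τ_max = 16·52.30/(π·(0.0297)³) = 1.017×10^7 Pa.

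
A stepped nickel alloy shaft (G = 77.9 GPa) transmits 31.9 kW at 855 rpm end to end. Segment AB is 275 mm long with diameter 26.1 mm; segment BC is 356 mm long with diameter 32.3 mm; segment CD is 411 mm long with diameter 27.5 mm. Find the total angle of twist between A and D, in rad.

0.0763 rad

ω = 2π·855/60 = 89.54 rad/s, so T = P/ω = 31.9×10³ / 89.54 = 356.3 N·m.
J_AB = π(0.0261)⁴/32 = 4.56×10^-8 m⁴; J_BC = π(0.0323)⁴/32 = 1.07×10^-7 m⁴; J_CD = π(0.0275)⁴/32 = 5.61×10^-8 m⁴.
θ = (T/G)·Σ L_i/J_i = (356.3/77.9×10⁹)·(0.275/4.56×10^-8 + 0.356/1.07×10^-7 + 0.411/5.61×10^-8) = 0.07632 rad.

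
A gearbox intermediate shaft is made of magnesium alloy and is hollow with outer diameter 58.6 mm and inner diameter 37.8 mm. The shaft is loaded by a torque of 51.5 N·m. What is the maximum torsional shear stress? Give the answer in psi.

J = π(d_o⁴ − d_i⁴)/32 = π(0.0586⁴ − 0.0378⁴)/32 = 9.573×10^-7 m⁴.
τ_max = T·r/J = 51.50 × 0.0293 / 9.573×10^-7 = 1.576×10^6 Pa.

229 psi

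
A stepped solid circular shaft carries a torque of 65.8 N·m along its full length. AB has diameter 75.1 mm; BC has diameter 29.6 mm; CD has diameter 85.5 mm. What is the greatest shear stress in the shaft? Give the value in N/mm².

12.9 N/mm²

Under the same torque, τ_max = 16T/(πd³) is largest where d is smallest — segment BC (d = 29.6 mm).
τ_max = 16·65.80/(π·(0.0296)³) = 1.292×10^7 Pa.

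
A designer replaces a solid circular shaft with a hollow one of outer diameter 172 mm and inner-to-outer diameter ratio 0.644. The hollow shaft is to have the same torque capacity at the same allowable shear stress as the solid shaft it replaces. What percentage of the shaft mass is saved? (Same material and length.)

Equal τ_max and T ⇒ the solid shaft needs d_s³ = d_o³(1−k⁴), so d_s = 172·(1−0.644⁴)^(1/3) = 161.5 mm.
Area ratio A_h/A_s = d_o²(1−k²)/d_s² = (1−k²)/(1−k⁴)^(2/3) = 0.6637.
Mass saving = 1 − 0.6637 = 33.6 %.

33.6 %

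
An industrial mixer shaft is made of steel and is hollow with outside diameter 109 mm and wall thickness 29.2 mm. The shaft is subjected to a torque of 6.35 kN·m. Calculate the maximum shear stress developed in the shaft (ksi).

J = π(d_o⁴ − d_i⁴)/32 = π(0.109⁴ − 0.0506⁴)/32 = 1.321×10^-5 m⁴.
τ_max = T·r/J = 6350 × 0.0545 / 1.321×10^-5 = 2.619×10^7 Pa.

3.80 ksi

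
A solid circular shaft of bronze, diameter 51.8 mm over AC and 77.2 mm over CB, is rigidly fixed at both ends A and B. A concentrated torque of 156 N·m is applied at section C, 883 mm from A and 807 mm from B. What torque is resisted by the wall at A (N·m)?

Compatibility: T_A·a/J_AC = T_B·b/J_CB with T_A + T_B = T₀.
J_AC = 7.07×10^-7 m⁴, J_CB = 3.49×10^-6 m⁴, so T_A = T₀·(J_AC/a)/((J_AC/a)+(J_CB/b)) = 24.38 N·m, T_B = 131.6 N·m.

24.4 N·m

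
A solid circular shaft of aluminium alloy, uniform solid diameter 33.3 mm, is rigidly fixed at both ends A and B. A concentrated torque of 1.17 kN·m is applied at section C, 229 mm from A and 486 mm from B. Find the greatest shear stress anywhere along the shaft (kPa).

110000 kPa

With uniform GJ and both ends fixed, compatibility θ_AC = θ_CB gives T_A·a = T_B·b, together with T_A + T_B = T₀.
T_A = T₀·b/(a+b) = 1170·486/715.0 = 795.3 N·m; T_B = 374.7 N·m.
τ in each portion: τ_AC = 1.10×10^8 Pa, τ_CB = 5.17×10^7 Pa; maximum is in AC.
τ_max = T_AC·r/J = 795.3·0.0166/1.21×10^-7 = 1.097×10^8 Pa.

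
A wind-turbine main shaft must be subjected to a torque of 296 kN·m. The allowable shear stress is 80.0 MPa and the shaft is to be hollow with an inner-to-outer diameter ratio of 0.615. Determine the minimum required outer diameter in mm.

For a hollow shaft with d_i/d_o = 0.615: τ_max = 16T/(π d_o³ (1−k⁴)), so d_o = [16T/(π τ_allow (1−k⁴))]^(1/3) = [16·296000/(π·8.00×10^7·0.8569)]^(1/3) = 0.2802 m.

280 mm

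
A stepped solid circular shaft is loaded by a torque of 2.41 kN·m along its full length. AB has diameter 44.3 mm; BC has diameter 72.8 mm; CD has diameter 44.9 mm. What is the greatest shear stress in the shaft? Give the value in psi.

Under the same torque, τ_max = 16T/(πd³) is largest where d is smallest — segment AB (d = 44.3 mm).
τ_max = 16·2410/(π·(0.0443)³) = 1.412×10^8 Pa.

20500 psi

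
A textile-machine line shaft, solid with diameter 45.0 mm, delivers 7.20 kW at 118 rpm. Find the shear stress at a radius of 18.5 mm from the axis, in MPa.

26.8 MPa

ω = 2π·118/60 = 12.36 rad/s, so T = P/ω = 7.20×10³ / 12.36 = 582.7 N·m.
J = πd⁴/32 = π(0.0450)⁴/32 = 4.026×10^-7 m⁴.
Shear stress varies linearly with radius: τ = T·r/J = 582.7 × 0.0185 / 4.026×10^-7 = 2.678×10^7 Pa.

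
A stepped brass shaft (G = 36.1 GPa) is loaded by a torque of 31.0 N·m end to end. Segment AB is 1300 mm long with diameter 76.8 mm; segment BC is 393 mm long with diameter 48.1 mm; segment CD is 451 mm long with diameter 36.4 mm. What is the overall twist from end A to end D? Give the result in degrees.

0.184°

J_AB = π(0.0768)⁴/32 = 3.42×10^-6 m⁴; J_BC = π(0.0481)⁴/32 = 5.26×10^-7 m⁴; J_CD = π(0.0364)⁴/32 = 1.72×10^-7 m⁴.
θ = (T/G)·Σ L_i/J_i = (31.00/36.1×10⁹)·(1.30/3.42×10^-6 + 0.393/5.26×10^-7 + 0.451/1.72×10^-7) = 3.216×10^-3 rad.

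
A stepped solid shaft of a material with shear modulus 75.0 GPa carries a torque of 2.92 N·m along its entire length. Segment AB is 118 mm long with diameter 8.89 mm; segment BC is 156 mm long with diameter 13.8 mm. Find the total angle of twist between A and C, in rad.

J_AB = π(0.00889)⁴/32 = 6.13×10^-10 m⁴; J_BC = π(0.0138)⁴/32 = 3.56×10^-9 m⁴.
θ = (T/G)·Σ L_i/J_i = (2.920/75.0×10⁹)·(0.118/6.13×10^-10 + 0.156/3.56×10^-9) = 9.198×10^-3 rad.

0.00920 rad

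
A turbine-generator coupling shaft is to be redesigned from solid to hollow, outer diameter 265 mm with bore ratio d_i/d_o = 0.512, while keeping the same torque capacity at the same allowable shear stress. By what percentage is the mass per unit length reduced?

Equal τ_max and T ⇒ the solid shaft needs d_s³ = d_o³(1−k⁴), so d_s = 265·(1−0.512⁴)^(1/3) = 258.8 mm.
Area ratio A_h/A_s = d_o²(1−k²)/d_s² = (1−k²)/(1−k⁴)^(2/3) = 0.7737.
Mass saving = 1 − 0.7737 = 22.6 %.

22.6 %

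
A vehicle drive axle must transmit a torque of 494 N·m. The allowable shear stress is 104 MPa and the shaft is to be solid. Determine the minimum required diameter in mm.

28.9 mm

For a solid shaft τ_max = 16T/(πd³), so d = (16T/(π τ_allow))^(1/3) = (16·494.0/(π·1.04×10^8))^(1/3) = 0.02892 m.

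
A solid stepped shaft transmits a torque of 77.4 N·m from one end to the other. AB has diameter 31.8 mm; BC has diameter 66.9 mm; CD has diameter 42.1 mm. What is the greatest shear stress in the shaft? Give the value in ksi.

1.78 ksi

Under the same torque, τ_max = 16T/(πd³) is largest where d is smallest — segment AB (d = 31.8 mm).
τ_max = 16·77.40/(π·(0.0318)³) = 1.226×10^7 Pa.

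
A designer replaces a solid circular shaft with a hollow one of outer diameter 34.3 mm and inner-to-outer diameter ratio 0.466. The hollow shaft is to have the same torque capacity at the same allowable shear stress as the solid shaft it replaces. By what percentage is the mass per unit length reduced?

19.2 %

Equal τ_max and T ⇒ the solid shaft needs d_s³ = d_o³(1−k⁴), so d_s = 34.3·(1−0.466⁴)^(1/3) = 33.75 mm.
Area ratio A_h/A_s = d_o²(1−k²)/d_s² = (1−k²)/(1−k⁴)^(2/3) = 0.8085.
Mass saving = 1 − 0.8085 = 19.2 %.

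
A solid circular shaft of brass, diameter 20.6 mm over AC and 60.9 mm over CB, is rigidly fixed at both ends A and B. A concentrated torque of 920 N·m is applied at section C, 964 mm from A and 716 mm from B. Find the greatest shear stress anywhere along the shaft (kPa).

Compatibility: T_A·a/J_AC = T_B·b/J_CB with T_A + T_B = T₀.
J_AC = 1.77×10^-8 m⁴, J_CB = 1.35×10^-6 m⁴, so T_A = T₀·(J_AC/a)/((J_AC/a)+(J_CB/b)) = 8.860 N·m, T_B = 911.1 N·m.
τ in each portion: τ_AC = 5.16×10^6 Pa, τ_CB = 2.05×10^7 Pa; maximum is in CB.
τ_max = T_CB·r/J = 911.1·0.0304/1.35×10^-6 = 2.054×10^7 Pa.

20500 kPa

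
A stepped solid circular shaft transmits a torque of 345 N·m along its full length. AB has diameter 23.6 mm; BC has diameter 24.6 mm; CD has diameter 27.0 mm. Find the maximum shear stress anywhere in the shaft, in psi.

Under the same torque, τ_max = 16T/(πd³) is largest where d is smallest — segment AB (d = 23.6 mm).
τ_max = 16·345.0/(π·(0.0236)³) = 1.337×10^8 Pa.

19400 psi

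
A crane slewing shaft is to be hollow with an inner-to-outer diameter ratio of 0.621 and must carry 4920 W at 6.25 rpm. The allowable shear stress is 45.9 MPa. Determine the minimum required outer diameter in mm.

99.3 mm

ω = 2π·6.25/60 = 0.6545 rad/s, so T = P/ω = 4920 / 0.6545 = 7517 N·m.
For a hollow shaft with d_i/d_o = 0.621: τ_max = 16T/(π d_o³ (1−k⁴)), so d_o = [16T/(π τ_allow (1−k⁴))]^(1/3) = [16·7517/(π·4.59×10^7·0.8513)]^(1/3) = 0.09932 m.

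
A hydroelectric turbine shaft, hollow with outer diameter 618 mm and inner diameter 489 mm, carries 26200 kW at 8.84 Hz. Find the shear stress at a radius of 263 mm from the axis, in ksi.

2.07 ksi

ω = 2π·8.84 = 55.54 rad/s, so T = P/ω = 26200×10³ / 55.54 = 471700 N·m.
J = π(d_o⁴ − d_i⁴)/32 = π(0.618⁴ − 0.489⁴)/32 = 8.707×10^-3 m⁴.
Shear stress varies linearly with radius: τ = T·r/J = 471700 × 0.263 / 8.707×10^-3 = 1.425×10^7 Pa.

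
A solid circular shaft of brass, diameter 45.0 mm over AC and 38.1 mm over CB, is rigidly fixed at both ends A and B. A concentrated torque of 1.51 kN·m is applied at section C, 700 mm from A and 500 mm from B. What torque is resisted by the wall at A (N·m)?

878 N·m

Compatibility: T_A·a/J_AC = T_B·b/J_CB with T_A + T_B = T₀.
J_AC = 4.03×10^-7 m⁴, J_CB = 2.07×10^-7 m⁴, so T_A = T₀·(J_AC/a)/((J_AC/a)+(J_CB/b)) = 878.2 N·m, T_B = 631.8 N·m.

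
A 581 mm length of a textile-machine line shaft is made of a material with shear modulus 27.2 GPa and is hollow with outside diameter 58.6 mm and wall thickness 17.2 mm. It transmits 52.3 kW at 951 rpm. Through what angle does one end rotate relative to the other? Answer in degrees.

0.572°

ω = 2π·951/60 = 99.59 rad/s, so T = P/ω = 52.3×10³ / 99.59 = 525.2 N·m.
J = π(d_o⁴ − d_i⁴)/32 = π(0.0586⁴ − 0.0242⁴)/32 = 1.124×10^-6 m⁴.
θ = T·L/(G·J) = 525.2 × 0.581 / (27.2×10⁹ × 1.124×10^-6) = 9.980×10^-3 rad.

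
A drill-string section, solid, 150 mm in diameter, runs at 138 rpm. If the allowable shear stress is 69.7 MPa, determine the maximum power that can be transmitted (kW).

J = πd⁴/32 = π(0.150)⁴/32 = 4.970×10^-5 m⁴.
T_max = τ_allow·J/r = 6.97×10^7 × 4.970×10^-5 / 0.0750 = 46190 N·m.
ω = 2π·138/60 = 14.45 rad/s, so P_max = T_max·ω = 6.675×10^5 W.

667 kW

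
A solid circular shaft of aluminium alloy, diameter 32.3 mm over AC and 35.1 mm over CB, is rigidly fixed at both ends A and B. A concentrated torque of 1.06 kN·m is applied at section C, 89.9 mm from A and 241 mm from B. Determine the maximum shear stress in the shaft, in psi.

15300 psi

Compatibility: T_A·a/J_AC = T_B·b/J_CB with T_A + T_B = T₀.
J_AC = 1.07×10^-7 m⁴, J_CB = 1.49×10^-7 m⁴, so T_A = T₀·(J_AC/a)/((J_AC/a)+(J_CB/b)) = 697.3 N·m, T_B = 362.7 N·m.
τ in each portion: τ_AC = 1.05×10^8 Pa, τ_CB = 4.27×10^7 Pa; maximum is in AC.
τ_max = T_AC·r/J = 697.3·0.0161/1.07×10^-7 = 1.054×10^8 Pa.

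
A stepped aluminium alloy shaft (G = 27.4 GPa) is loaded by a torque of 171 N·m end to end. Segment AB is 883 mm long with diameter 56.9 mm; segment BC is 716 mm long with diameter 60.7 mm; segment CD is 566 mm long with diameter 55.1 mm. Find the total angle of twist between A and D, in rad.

J_AB = π(0.0569)⁴/32 = 1.03×10^-6 m⁴; J_BC = π(0.0607)⁴/32 = 1.33×10^-6 m⁴; J_CD = π(0.0551)⁴/32 = 9.05×10^-7 m⁴.
θ = (T/G)·Σ L_i/J_i = (171.0/27.4×10⁹)·(0.883/1.03×10^-6 + 0.716/1.33×10^-6 + 0.566/9.05×10^-7) = 0.01261 rad.

0.0126 rad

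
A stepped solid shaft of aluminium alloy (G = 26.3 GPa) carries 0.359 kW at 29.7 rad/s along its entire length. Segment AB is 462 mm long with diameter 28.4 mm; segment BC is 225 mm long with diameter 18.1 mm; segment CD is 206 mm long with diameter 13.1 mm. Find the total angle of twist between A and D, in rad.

0.0459 rad

ω = 29.7 rad/s, so T = P/ω = 0.359×10³ / 29.70 = 12.09 N·m.
J_AB = π(0.0284)⁴/32 = 6.39×10^-8 m⁴; J_BC = π(0.0181)⁴/32 = 1.05×10^-8 m⁴; J_CD = π(0.0131)⁴/32 = 2.89×10^-9 m⁴.
θ = (T/G)·Σ L_i/J_i = (12.09/26.3×10⁹)·(0.462/6.39×10^-8 + 0.225/1.05×10^-8 + 0.206/2.89×10^-9) = 0.04589 rad.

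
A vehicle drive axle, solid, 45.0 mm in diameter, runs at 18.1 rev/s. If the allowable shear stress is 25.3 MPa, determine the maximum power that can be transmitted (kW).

J = πd⁴/32 = π(0.0450)⁴/32 = 4.026×10^-7 m⁴.
T_max = τ_allow·J/r = 2.53×10^7 × 4.026×10^-7 / 0.0225 = 452.7 N·m.
ω = 2π·18.1 = 113.7 rad/s, so P_max = T_max·ω = 5.148×10^4 W.

51.5 kW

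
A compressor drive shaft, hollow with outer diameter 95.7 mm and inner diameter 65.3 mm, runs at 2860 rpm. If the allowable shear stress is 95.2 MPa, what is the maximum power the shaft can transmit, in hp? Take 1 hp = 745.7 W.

5150 hp

J = π(d_o⁴ − d_i⁴)/32 = π(0.0957⁴ − 0.0653⁴)/32 = 6.450×10^-6 m⁴.
T_max = τ_allow·J/r = 9.52×10^7 × 6.450×10^-6 / 0.0479 = 12830 N·m.
ω = 2π·2860/60 = 299.5 rad/s, so P_max = T_max·ω = 3.843×10^6 W.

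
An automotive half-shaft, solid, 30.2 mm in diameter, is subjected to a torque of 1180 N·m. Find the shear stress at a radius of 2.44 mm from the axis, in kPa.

J = πd⁴/32 = π(0.0302)⁴/32 = 8.166×10^-8 m⁴.
Shear stress varies linearly with radius: τ = T·r/J = 1180 × 0.00244 / 8.166×10^-8 = 3.526×10^7 Pa.

35300 kPa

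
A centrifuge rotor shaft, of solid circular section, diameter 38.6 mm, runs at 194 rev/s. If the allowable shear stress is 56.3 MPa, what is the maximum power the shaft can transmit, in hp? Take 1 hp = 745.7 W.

J = πd⁴/32 = π(0.0386)⁴/32 = 2.179×10^-7 m⁴.
T_max = τ_allow·J/r = 5.63×10^7 × 2.179×10^-7 / 0.0193 = 635.8 N·m.
ω = 2π·194 = 1219 rad/s, so P_max = T_max·ω = 7.750×10^5 W.

1040 hp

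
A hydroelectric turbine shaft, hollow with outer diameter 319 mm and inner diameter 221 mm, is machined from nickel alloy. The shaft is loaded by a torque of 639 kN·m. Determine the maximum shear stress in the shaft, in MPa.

J = π(d_o⁴ − d_i⁴)/32 = π(0.319⁴ − 0.221⁴)/32 = 7.824×10^-4 m⁴.
τ_max = T·r/J = 639000 × 0.160 / 7.824×10^-4 = 1.303×10^8 Pa.

130 MPa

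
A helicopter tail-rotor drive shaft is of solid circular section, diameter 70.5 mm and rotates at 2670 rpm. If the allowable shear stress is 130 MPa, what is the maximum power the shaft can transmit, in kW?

2500 kW

J = πd⁴/32 = π(0.0705)⁴/32 = 2.425×10^-6 m⁴.
T_max = τ_allow·J/r = 1.30×10^8 × 2.425×10^-6 / 0.0352 = 8944 N·m.
ω = 2π·2670/60 = 279.6 rad/s, so P_max = T_max·ω = 2.501×10^6 W.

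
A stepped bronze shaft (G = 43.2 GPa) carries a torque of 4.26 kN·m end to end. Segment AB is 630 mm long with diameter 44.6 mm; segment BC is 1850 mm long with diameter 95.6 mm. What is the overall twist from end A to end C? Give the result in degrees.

J_AB = π(0.0446)⁴/32 = 3.88×10^-7 m⁴; J_BC = π(0.0956)⁴/32 = 8.20×10^-6 m⁴.
θ = (T/G)·Σ L_i/J_i = (4260/43.2×10⁹)·(0.630/3.88×10^-7 + 1.85/8.20×10^-6) = 0.1822 rad.

10.4°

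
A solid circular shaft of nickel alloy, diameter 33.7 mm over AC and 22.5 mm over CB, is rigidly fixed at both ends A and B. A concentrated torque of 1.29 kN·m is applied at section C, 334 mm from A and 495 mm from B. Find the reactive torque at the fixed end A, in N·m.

Compatibility: T_A·a/J_AC = T_B·b/J_CB with T_A + T_B = T₀.
J_AC = 1.27×10^-7 m⁴, J_CB = 2.52×10^-8 m⁴, so T_A = T₀·(J_AC/a)/((J_AC/a)+(J_CB/b)) = 1137 N·m, T_B = 152.5 N·m.

1140 N·m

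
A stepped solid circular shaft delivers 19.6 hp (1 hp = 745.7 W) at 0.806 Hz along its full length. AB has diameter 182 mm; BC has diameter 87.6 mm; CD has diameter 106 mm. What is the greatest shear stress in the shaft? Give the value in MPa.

ω = 2π·0.806 = 5.064 rad/s, so T = P/ω = 19.6×745.7 / 5.064 = 2886 N·m.
Under the same torque, τ_max = 16T/(πd³) is largest where d is smallest — segment BC (d = 87.6 mm).
τ_max = 16·2886/(π·(0.0876)³) = 2.187×10^7 Pa.

21.9 MPa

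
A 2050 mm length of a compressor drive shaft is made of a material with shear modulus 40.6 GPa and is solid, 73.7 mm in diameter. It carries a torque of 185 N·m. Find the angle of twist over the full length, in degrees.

J = πd⁴/32 = π(0.0737)⁴/32 = 2.896×10^-6 m⁴.
θ = T·L/(G·J) = 185.0 × 2.05 / (40.6×10⁹ × 2.896×10^-6) = 3.225×10^-3 rad.

0.185°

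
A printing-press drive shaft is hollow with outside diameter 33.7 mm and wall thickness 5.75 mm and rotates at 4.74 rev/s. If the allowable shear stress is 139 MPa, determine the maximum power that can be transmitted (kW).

J = π(d_o⁴ − d_i⁴)/32 = π(0.0337⁴ − 0.0222⁴)/32 = 1.028×10^-7 m⁴.
T_max = τ_allow·J/r = 1.39×10^8 × 1.028×10^-7 / 0.0169 = 847.9 N·m.
ω = 2π·4.74 = 29.78 rad/s, so P_max = T_max·ω = 2.525×10^4 W.

25.3 kW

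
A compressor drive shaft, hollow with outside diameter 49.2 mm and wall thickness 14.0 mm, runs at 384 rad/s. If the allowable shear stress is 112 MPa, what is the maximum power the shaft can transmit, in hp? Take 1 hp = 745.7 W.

1300 hp

J = π(d_o⁴ − d_i⁴)/32 = π(0.0492⁴ − 0.0212⁴)/32 = 5.554×10^-7 m⁴.
T_max = τ_allow·J/r = 1.12×10^8 × 5.554×10^-7 / 0.0246 = 2529 N·m.
ω = 384 rad/s, so P_max = T_max·ω = 9.710×10^5 W.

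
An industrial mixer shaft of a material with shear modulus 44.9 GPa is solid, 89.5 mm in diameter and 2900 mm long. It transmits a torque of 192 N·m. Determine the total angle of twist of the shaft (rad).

J = πd⁴/32 = π(0.0895)⁴/32 = 6.299×10^-6 m⁴.
θ = T·L/(G·J) = 192.0 × 2.90 / (44.9×10⁹ × 6.299×10^-6) = 1.969×10^-3 rad.

0.00197 rad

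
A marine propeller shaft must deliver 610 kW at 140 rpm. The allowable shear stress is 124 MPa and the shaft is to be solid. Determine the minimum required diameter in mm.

ω = 2π·140/60 = 14.66 rad/s, so T = P/ω = 610×10³ / 14.66 = 41610 N·m.
For a solid shaft τ_max = 16T/(πd³), so d = (16T/(π τ_allow))^(1/3) = (16·41610/(π·1.24×10^8))^(1/3) = 0.1196 m.

120 mm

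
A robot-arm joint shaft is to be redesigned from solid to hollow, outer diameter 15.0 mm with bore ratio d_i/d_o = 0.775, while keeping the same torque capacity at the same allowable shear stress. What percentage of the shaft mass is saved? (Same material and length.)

46.2 %

Equal τ_max and T ⇒ the solid shaft needs d_s³ = d_o³(1−k⁴), so d_s = 15.0·(1−0.775⁴)^(1/3) = 12.92 mm.
Area ratio A_h/A_s = d_o²(1−k²)/d_s² = (1−k²)/(1−k⁴)^(2/3) = 0.5382.
Mass saving = 1 − 0.5382 = 46.2 %.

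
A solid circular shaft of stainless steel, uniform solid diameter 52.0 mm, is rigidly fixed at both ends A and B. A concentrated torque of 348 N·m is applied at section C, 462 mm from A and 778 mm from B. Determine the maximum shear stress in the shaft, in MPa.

7.91 MPa

With uniform GJ and both ends fixed, compatibility θ_AC = θ_CB gives T_A·a = T_B·b, together with T_A + T_B = T₀.
T_A = T₀·b/(a+b) = 348.0·778/1240 = 218.3 N·m; T_B = 129.7 N·m.
τ in each portion: τ_AC = 7.91×10^6 Pa, τ_CB = 4.70×10^6 Pa; maximum is in AC.
τ_max = T_AC·r/J = 218.3·0.0260/7.18×10^-7 = 7.909×10^6 Pa.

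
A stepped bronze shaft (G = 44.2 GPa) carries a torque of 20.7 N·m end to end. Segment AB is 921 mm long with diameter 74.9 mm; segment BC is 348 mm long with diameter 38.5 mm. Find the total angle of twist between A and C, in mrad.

0.895 mrad

J_AB = π(0.0749)⁴/32 = 3.09×10^-6 m⁴; J_BC = π(0.0385)⁴/32 = 2.16×10^-7 m⁴.
θ = (T/G)·Σ L_i/J_i = (20.70/44.2×10⁹)·(0.921/3.09×10^-6 + 0.348/2.16×10^-7) = 8.952×10^-4 rad.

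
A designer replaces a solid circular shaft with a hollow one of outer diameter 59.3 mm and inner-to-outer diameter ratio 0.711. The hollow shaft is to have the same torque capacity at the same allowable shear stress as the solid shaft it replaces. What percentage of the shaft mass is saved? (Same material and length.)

39.8 %

Equal τ_max and T ⇒ the solid shaft needs d_s³ = d_o³(1−k⁴), so d_s = 59.3·(1−0.711⁴)^(1/3) = 53.74 mm.
Area ratio A_h/A_s = d_o²(1−k²)/d_s² = (1−k²)/(1−k⁴)^(2/3) = 0.6020.
Mass saving = 1 − 0.6020 = 39.8 %.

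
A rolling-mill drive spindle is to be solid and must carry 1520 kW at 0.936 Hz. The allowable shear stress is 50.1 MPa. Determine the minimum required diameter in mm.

ω = 2π·0.936 = 5.881 rad/s, so T = P/ω = 1520×10³ / 5.881 = 258500 N·m.
For a solid shaft τ_max = 16T/(πd³), so d = (16T/(π τ_allow))^(1/3) = (16·258500/(π·5.01×10^7))^(1/3) = 0.2973 m.

297 mm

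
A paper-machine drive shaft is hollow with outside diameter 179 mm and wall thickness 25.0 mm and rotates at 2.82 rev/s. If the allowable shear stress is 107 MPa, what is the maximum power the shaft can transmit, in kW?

J = π(d_o⁴ − d_i⁴)/32 = π(0.179⁴ − 0.129⁴)/32 = 7.360×10^-5 m⁴.
T_max = τ_allow·J/r = 1.07×10^8 × 7.360×10^-5 / 0.0895 = 87990 N·m.
ω = 2π·2.82 = 17.72 rad/s, so P_max = T_max·ω = 1.559×10^6 W.

1560 kW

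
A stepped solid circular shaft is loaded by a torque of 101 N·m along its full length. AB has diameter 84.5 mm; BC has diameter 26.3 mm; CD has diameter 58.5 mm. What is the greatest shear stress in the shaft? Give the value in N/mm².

Under the same torque, τ_max = 16T/(πd³) is largest where d is smallest — segment BC (d = 26.3 mm).
τ_max = 16·101.0/(π·(0.0263)³) = 2.828×10^7 Pa.

28.3 N/mm²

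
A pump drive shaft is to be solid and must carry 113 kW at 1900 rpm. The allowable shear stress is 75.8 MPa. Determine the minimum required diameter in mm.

33.7 mm

ω = 2π·1900/60 = 199.0 rad/s, so T = P/ω = 113×10³ / 199.0 = 567.9 N·m.
For a solid shaft τ_max = 16T/(πd³), so d = (16T/(π τ_allow))^(1/3) = (16·567.9/(π·7.58×10^7))^(1/3) = 0.03367 m.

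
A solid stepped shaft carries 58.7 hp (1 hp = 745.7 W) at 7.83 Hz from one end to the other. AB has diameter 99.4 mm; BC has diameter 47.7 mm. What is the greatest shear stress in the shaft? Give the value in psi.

ω = 2π·7.83 = 49.20 rad/s, so T = P/ω = 58.7×745.7 / 49.20 = 889.7 N·m.
Under the same torque, τ_max = 16T/(πd³) is largest where d is smallest — segment BC (d = 47.7 mm).
τ_max = 16·889.7/(π·(0.0477)³) = 4.175×10^7 Pa.

6060 psi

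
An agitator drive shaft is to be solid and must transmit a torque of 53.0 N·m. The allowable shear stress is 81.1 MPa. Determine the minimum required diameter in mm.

For a solid shaft τ_max = 16T/(πd³), so d = (16T/(π τ_allow))^(1/3) = (16·53.00/(π·8.11×10^7))^(1/3) = 0.01493 m.

14.9 mm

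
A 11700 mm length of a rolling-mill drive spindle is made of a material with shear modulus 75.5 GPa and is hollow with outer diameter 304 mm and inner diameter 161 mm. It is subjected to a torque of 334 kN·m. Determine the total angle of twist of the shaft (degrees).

J = π(d_o⁴ − d_i⁴)/32 = π(0.304⁴ − 0.161⁴)/32 = 7.725×10^-4 m⁴.
θ = T·L/(G·J) = 334000 × 11.7 / (75.5×10⁹ × 7.725×10^-4) = 0.06700 rad.

3.84°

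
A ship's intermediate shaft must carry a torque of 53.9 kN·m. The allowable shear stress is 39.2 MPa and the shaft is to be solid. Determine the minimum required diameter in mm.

191 mm

For a solid shaft τ_max = 16T/(πd³), so d = (16T/(π τ_allow))^(1/3) = (16·53900/(π·3.92×10^7))^(1/3) = 0.1913 m.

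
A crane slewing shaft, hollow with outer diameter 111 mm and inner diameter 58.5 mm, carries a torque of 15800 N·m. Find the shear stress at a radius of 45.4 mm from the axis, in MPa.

J = π(d_o⁴ − d_i⁴)/32 = π(0.111⁴ − 0.0585⁴)/32 = 1.375×10^-5 m⁴.
Shear stress varies linearly with radius: τ = T·r/J = 15800 × 0.0454 / 1.375×10^-5 = 5.215×10^7 Pa.

52.2 MPa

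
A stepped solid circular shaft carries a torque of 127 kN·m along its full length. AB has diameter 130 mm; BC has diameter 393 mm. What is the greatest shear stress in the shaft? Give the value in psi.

42700 psi

Under the same torque, τ_max = 16T/(πd³) is largest where d is smallest — segment AB (d = 130 mm).
τ_max = 16·127000/(π·(0.130)³) = 2.944×10^8 Pa.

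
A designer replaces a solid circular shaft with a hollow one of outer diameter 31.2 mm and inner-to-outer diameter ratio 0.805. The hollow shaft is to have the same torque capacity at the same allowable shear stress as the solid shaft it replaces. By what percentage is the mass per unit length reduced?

Equal τ_max and T ⇒ the solid shaft needs d_s³ = d_o³(1−k⁴), so d_s = 31.2·(1−0.805⁴)^(1/3) = 26.02 mm.
Area ratio A_h/A_s = d_o²(1−k²)/d_s² = (1−k²)/(1−k⁴)^(2/3) = 0.5061.
Mass saving = 1 − 0.5061 = 49.4 %.

49.4 %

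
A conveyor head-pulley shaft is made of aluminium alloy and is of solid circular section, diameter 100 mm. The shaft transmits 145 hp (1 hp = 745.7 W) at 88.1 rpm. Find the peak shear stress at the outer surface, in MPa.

59.7 MPa

ω = 2π·88.1/60 = 9.226 rad/s, so T = P/ω = 145×745.7 / 9.226 = 11720 N·m.
J = πd⁴/32 = π(0.100)⁴/32 = 9.817×10^-6 m⁴.
τ_max = T·r/J = 11720 × 0.0500 / 9.817×10^-6 = 5.969×10^7 Pa.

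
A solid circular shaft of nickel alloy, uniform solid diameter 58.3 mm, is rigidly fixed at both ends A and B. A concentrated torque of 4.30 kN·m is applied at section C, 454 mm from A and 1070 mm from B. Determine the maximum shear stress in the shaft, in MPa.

With uniform GJ and both ends fixed, compatibility θ_AC = θ_CB gives T_A·a = T_B·b, together with T_A + T_B = T₀.
T_A = T₀·b/(a+b) = 4300·1070/1524 = 3019 N·m; T_B = 1281 N·m.
τ in each portion: τ_AC = 7.76×10^7 Pa, τ_CB = 3.29×10^7 Pa; maximum is in AC.
τ_max = T_AC·r/J = 3019·0.0291/1.13×10^-6 = 7.759×10^7 Pa.

77.6 MPa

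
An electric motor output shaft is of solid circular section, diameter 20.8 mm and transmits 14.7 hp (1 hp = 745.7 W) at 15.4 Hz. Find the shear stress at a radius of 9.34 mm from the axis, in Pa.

ω = 2π·15.4 = 96.76 rad/s, so T = P/ω = 14.7×745.7 / 96.76 = 113.3 N·m.
J = πd⁴/32 = π(0.0208)⁴/32 = 1.838×10^-8 m⁴.
Shear stress varies linearly with radius: τ = T·r/J = 113.3 × 0.00934 / 1.838×10^-8 = 5.758×10^7 Pa.

5.76e7 Pa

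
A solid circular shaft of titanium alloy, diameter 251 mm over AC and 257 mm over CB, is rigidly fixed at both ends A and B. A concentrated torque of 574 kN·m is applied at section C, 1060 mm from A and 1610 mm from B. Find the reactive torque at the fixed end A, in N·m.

333000 N·m

Compatibility: T_A·a/J_AC = T_B·b/J_CB with T_A + T_B = T₀.
J_AC = 3.90×10^-4 m⁴, J_CB = 4.28×10^-4 m⁴, so T_A = T₀·(J_AC/a)/((J_AC/a)+(J_CB/b)) = 333000 N·m, T_B = 241000 N·m.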